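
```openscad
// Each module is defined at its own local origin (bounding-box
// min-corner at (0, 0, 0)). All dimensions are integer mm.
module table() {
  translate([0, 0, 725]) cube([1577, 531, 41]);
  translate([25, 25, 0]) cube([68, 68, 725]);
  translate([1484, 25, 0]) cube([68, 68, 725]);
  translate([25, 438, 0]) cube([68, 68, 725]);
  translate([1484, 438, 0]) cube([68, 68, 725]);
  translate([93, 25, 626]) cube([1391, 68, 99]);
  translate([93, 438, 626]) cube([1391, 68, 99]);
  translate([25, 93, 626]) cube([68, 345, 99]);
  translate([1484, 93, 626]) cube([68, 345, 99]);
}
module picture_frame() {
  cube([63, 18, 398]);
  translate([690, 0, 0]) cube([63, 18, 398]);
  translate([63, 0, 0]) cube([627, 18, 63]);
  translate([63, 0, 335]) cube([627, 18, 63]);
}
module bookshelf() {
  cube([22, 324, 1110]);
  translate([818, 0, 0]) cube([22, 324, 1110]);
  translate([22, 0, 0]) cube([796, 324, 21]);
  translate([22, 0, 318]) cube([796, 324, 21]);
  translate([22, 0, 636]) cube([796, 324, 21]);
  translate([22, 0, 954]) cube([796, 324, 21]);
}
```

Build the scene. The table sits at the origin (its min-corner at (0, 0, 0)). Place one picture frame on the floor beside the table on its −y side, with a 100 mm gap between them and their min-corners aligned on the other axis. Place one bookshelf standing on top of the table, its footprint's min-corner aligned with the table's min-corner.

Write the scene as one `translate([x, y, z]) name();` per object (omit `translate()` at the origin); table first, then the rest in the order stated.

table();
translate([0, -118, 0]) picture_frame();
translate([0, 0, 766]) bookshelf();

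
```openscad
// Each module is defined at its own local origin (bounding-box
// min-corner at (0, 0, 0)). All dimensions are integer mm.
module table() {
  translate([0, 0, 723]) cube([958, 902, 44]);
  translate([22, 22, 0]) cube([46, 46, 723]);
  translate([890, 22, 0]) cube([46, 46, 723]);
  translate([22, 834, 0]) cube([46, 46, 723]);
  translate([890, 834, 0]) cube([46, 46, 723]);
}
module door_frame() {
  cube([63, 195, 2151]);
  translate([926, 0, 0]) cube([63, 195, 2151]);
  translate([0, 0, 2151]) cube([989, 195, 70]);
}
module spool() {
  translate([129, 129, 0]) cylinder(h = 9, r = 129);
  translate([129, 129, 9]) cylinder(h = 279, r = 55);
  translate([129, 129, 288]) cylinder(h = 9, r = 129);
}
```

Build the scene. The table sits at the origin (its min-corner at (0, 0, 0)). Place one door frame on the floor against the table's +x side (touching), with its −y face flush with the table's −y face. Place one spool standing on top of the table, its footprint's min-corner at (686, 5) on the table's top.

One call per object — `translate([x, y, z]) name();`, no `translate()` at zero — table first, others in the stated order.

table();
translate([958, 0, 0]) door_frame();
translate([686, 5, 767]) spool();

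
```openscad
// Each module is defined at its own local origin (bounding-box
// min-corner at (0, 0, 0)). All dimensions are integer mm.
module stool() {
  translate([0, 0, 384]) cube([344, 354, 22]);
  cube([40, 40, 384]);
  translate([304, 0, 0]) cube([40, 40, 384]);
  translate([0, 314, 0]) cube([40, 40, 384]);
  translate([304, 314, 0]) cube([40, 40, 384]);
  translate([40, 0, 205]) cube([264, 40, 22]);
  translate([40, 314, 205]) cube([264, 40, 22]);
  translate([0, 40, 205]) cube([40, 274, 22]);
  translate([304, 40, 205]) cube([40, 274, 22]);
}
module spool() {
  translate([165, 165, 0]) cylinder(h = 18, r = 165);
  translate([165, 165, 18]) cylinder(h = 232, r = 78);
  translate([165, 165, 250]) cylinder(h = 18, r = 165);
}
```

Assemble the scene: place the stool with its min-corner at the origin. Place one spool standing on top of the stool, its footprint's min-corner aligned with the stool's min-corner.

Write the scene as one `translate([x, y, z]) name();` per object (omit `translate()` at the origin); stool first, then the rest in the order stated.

stool();
translate([0, 0, 406]) spool();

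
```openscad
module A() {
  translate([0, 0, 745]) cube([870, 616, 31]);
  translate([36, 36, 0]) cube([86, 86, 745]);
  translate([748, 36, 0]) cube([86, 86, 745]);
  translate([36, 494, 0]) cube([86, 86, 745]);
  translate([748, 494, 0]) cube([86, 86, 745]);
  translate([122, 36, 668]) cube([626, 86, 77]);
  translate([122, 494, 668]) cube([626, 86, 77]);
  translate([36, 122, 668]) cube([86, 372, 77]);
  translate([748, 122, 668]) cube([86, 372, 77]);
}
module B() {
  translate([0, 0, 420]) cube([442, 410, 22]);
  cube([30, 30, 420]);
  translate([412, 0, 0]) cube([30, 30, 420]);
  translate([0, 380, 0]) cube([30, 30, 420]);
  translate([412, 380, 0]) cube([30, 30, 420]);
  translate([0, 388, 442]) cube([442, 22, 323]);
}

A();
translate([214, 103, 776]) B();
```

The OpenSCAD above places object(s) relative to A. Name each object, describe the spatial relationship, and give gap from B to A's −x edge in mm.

A is a table. B is a chair. The chair is on top of the table, centred. The gap from the chair to the table's −x edge is 214 mm.

The chair's min-x is at 214; the table's min-x is 0; gap = 214 mm.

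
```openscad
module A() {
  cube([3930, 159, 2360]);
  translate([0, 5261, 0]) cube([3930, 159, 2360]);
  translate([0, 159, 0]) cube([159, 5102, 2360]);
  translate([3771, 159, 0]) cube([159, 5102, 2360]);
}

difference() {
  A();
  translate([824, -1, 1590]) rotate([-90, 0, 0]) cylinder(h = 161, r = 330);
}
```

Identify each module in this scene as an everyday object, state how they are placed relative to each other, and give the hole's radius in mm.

The subtracted cylinder has r = 330 mm.

A is a house frame. The house frame has a circular hole through its front wall. The hole's radius is 330 mm.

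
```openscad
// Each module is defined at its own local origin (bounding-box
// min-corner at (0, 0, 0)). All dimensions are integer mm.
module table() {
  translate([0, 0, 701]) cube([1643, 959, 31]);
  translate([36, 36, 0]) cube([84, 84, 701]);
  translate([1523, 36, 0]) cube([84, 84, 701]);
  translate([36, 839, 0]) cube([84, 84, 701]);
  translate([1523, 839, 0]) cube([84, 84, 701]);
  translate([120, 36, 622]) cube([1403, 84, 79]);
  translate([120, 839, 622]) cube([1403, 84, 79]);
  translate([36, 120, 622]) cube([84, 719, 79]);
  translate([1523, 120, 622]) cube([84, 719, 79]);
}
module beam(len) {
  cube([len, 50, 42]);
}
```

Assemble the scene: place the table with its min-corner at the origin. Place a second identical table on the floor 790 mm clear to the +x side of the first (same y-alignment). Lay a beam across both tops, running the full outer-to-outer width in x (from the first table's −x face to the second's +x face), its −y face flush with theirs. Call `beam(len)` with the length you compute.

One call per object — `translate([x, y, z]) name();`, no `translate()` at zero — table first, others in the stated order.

table();
translate([2433, 0, 0]) table();
translate([0, 0, 732]) beam(4076);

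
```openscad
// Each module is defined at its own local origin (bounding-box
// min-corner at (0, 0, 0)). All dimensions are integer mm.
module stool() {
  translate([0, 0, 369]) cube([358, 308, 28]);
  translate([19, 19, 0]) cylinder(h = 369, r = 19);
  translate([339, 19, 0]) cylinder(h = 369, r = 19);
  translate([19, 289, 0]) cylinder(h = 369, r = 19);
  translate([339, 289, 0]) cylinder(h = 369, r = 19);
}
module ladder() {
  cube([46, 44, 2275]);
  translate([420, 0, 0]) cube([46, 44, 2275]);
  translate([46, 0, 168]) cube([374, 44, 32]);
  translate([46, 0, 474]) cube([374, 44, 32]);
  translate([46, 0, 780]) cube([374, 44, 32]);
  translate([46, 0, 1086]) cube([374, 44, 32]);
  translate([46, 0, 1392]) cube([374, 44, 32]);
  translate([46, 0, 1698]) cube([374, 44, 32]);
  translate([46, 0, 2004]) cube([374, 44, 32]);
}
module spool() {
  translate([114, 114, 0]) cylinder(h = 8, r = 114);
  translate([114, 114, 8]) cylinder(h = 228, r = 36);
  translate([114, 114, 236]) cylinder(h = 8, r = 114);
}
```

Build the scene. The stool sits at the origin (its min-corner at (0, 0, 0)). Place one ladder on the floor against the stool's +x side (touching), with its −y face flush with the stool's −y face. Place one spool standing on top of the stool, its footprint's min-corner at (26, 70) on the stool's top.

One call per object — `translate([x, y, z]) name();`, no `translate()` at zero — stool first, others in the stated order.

stool();
translate([358, 0, 0]) ladder();
translate([26, 70, 397]) spool();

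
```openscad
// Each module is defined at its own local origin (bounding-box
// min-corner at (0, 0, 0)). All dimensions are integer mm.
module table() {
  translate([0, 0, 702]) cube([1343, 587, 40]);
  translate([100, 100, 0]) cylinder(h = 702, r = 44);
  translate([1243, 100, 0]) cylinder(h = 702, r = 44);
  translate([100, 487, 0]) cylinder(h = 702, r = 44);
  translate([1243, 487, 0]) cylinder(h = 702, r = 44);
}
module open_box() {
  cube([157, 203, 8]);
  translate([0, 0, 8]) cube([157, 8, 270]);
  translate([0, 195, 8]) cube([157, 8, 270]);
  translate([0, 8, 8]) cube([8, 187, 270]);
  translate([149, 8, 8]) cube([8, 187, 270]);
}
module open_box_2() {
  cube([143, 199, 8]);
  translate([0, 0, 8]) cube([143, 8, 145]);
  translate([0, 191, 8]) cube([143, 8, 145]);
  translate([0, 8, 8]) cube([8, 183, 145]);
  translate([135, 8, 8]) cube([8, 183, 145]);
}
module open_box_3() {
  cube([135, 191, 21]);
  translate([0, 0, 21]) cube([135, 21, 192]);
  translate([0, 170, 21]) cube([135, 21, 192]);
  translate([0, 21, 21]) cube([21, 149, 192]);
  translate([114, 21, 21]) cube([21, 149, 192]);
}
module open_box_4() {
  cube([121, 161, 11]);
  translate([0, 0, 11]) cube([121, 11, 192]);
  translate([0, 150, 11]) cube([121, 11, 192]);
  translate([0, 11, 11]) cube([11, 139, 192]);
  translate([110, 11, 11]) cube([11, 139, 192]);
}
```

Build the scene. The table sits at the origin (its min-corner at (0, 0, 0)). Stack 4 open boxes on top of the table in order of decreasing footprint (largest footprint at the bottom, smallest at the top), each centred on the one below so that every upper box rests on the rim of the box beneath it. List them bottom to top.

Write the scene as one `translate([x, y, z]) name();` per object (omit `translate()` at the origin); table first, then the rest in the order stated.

table();
translate([593, 192, 742]) open_box();
translate([600, 194, 1020]) open_box_2();
translate([604, 198, 1173]) open_box_3();
translate([611, 213, 1386]) open_box_4();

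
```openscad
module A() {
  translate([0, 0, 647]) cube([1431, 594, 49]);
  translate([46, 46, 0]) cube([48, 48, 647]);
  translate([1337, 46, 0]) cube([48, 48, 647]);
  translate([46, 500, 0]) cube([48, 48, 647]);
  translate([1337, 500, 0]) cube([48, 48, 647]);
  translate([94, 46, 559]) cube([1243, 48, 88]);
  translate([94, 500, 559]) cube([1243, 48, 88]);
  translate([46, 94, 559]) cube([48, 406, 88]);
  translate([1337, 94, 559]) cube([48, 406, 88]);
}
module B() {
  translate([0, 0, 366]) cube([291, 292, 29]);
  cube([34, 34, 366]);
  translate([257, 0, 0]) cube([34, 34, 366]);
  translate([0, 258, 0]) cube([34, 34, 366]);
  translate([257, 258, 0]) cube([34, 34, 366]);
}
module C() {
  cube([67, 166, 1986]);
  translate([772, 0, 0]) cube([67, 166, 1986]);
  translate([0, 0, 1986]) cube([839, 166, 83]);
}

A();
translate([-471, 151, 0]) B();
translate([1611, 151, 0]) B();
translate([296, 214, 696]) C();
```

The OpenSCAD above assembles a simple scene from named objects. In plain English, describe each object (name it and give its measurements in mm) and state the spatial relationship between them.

A is a table: top 1431 mm (x) × 594 mm (y), 49 mm thick, upper face at z = 696 mm, on four 48×48 mm square legs, each inset 46 mm from the nearest pair of top edges, running from z = 0 to the bottom of the top. Four apron rails, 48 mm thick and 88 mm tall, run between adjacent legs with their top edges flush with the underside of the top and their outer faces flush with the legs' outer faces.

B is a four-legged stool. The seat is a 291×292×29 mm slab whose top surface is at z = 395 mm; four square legs, each 34×34 mm in cross-section, run from the floor (z = 0) to the underside of the seat, each flush with a corner of the seat.

C is a rectangular door frame: two vertical jambs of 67×166 mm section, 1986 mm tall, with a clear opening 705 mm wide between their inner faces. A header 83 mm tall and 166 mm deep lies on top of the jambs and spans the full outside width.

Two stools sit around the table at the −x, +x sides. The door frame is on top of the table, centred.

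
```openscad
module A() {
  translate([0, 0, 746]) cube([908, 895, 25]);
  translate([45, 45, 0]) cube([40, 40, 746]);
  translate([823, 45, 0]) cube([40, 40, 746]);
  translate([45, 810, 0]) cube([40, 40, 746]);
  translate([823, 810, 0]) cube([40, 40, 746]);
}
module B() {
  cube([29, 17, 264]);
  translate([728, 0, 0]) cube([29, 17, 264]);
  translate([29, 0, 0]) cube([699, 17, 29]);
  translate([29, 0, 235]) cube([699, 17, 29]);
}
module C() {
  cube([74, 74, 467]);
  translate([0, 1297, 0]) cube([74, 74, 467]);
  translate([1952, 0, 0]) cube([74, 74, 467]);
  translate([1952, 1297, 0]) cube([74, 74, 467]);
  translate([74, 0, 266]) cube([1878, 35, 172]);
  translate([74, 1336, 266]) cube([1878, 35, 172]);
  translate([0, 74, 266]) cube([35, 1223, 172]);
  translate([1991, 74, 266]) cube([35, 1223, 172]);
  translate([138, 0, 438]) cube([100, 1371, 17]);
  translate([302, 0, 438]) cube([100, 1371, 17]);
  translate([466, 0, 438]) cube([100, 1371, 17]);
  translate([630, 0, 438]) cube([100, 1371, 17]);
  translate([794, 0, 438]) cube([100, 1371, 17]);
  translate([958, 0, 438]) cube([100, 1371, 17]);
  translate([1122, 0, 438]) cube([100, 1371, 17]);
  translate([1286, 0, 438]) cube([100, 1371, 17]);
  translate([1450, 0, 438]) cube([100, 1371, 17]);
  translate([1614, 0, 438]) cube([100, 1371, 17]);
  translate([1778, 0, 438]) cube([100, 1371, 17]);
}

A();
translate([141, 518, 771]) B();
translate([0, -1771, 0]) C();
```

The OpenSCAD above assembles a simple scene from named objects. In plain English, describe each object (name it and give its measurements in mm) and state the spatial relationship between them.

A is a rectangular dining table. The top is 908×895×25 mm with its upper surface at z = 771 mm. It stands on four 40×40 mm square legs, each inset 45 mm from the nearest pair of top edges, running from the floor to the underside of the top.

B is a picture frame with a 699×206 mm rectangular opening (x by z) and a uniform 29 mm border on every side. Frame depth is 17 mm along y. It is built from two vertical stiles running the full outside height and two horizontal rails spanning the gap between the stiles.

C is a bed frame 2026 mm long (x) by 1371 mm wide (y). Four 74×74 mm corner posts, 467 mm tall, at the corners of the footprint. Four rails of 35 mm thickness and 172 mm height run between adjacent posts with their undersides at z = 266 mm, their outer faces flush with the outside of the frame (the two x-running rails run between the posts' inner faces; the two y-running rails run between the posts' inner faces). 11 slats, each 100 mm wide (x) and 17 mm thick, lie across the top of the two x-running rails, running the full 1371 mm width of the frame in y; the slats are evenly spaced along x between the inner faces of the end posts with equal gaps (rounded down to the nearest mm) at the −x end and between each pair — any rounding remainder accumulates at the +x end.

The picture frame is on top of the table. The bed frame is on the floor beside the table on its −y side.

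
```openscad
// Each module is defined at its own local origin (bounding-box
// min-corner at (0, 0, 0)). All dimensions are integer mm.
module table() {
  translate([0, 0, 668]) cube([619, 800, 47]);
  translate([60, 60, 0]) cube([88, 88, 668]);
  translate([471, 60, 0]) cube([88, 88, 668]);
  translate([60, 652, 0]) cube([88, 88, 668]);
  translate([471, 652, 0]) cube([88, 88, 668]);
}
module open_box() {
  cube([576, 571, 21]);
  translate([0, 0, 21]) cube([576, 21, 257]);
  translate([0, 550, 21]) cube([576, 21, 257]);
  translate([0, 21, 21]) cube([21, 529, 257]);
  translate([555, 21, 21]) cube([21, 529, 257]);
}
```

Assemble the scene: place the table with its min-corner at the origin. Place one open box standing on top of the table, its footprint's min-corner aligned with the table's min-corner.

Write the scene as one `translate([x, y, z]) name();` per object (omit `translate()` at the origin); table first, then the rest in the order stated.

table();
translate([0, 0, 715]) open_box();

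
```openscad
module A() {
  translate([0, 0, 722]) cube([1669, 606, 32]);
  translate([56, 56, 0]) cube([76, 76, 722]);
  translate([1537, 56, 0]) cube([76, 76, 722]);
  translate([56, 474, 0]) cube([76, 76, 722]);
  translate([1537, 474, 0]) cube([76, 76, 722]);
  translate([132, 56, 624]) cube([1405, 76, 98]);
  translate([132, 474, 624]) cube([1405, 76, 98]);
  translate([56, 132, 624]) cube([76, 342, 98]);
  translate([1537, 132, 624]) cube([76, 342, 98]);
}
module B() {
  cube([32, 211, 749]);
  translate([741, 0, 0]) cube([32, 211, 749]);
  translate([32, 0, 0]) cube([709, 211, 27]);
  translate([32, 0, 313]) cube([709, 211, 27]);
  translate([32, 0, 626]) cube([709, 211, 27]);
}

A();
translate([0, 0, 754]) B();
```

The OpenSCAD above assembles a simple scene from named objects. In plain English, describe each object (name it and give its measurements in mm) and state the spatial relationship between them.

A is a rectangular dining table. The top is 1669×606×32 mm with its upper surface at z = 754 mm. It stands on four 76×76 mm square legs, each inset 56 mm from the nearest pair of top edges, running from the floor to the underside of the top. Four apron rails, 76 mm thick and 98 mm tall, run between adjacent legs with their top edges flush with the underside of the top and their outer faces flush with the legs' outer faces.

B is a bookshelf 773 mm wide overall, 211 mm deep and 749 mm tall. The two sides are 32 mm thick vertical panels. 3 horizontal shelves of 27 mm thickness span between the inner faces of the sides; the lowest shelf sits on the floor and shelves are stacked with a clear vertical gap of 286 mm between each pair.

The bookshelf is on top of the table.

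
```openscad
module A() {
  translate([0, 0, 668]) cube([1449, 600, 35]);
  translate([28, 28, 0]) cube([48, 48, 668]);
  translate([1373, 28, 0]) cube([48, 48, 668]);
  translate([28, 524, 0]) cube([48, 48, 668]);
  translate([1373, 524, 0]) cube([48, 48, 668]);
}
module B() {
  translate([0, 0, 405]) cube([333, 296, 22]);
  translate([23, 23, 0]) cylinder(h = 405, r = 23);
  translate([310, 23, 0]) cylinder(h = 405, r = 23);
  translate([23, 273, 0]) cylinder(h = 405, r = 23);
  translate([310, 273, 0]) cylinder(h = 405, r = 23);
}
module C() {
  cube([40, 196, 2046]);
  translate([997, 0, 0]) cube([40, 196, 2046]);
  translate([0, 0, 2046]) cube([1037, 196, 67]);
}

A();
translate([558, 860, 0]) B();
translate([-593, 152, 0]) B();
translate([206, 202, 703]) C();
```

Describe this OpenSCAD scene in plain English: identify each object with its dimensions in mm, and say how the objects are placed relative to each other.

A is a rectangular dining table. The top is 1449×600×35 mm with its upper surface at z = 703 mm. It stands on four 48×48 mm square legs, each inset 28 mm from the nearest pair of top edges, running from the floor to the underside of the top.

B is a simple wooden stool: a rectangular seat 333 mm (x) by 296 mm (y), 22 mm thick, top face at z = 427 mm, on four round legs, each 46 mm in diameter. The legs rest on z = 0, each leg's axis is inset half a diameter from the nearest pair of seat edges (so the leg's bounding box is flush with the corner).

C is a door frame. The clear opening is 957 mm wide and 2046 mm high. Two 40 mm wide jambs, 196 mm deep, stand either side of the opening from the floor to the top of the opening. A 67 mm thick head sits across the top of both jambs, spanning the full outside width of the frame.

Two stools sit around the table at the +y, −x sides. The door frame is on top of the table, centred.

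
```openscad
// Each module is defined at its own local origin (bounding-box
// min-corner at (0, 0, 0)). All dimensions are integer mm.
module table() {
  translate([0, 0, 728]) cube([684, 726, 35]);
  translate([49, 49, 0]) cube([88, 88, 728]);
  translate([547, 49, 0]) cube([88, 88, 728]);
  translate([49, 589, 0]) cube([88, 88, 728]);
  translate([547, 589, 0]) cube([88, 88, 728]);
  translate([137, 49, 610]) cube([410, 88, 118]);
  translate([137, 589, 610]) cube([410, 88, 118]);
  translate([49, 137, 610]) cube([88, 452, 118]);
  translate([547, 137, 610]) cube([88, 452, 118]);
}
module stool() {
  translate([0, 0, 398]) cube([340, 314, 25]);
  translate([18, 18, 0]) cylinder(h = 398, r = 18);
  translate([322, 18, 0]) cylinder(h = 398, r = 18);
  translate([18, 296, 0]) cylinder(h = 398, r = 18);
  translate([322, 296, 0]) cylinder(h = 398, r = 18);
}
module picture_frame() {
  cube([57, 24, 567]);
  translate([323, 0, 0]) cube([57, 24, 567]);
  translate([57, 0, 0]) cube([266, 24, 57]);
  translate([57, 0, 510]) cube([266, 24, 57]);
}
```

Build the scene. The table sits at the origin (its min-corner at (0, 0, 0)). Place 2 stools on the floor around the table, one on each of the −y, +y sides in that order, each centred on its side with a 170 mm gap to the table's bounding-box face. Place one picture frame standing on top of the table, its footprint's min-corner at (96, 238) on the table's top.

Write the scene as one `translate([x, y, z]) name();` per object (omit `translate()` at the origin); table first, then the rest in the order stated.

table();
translate([172, -484, 0]) stool();
translate([172, 896, 0]) stool();
translate([96, 238, 763]) picture_frame();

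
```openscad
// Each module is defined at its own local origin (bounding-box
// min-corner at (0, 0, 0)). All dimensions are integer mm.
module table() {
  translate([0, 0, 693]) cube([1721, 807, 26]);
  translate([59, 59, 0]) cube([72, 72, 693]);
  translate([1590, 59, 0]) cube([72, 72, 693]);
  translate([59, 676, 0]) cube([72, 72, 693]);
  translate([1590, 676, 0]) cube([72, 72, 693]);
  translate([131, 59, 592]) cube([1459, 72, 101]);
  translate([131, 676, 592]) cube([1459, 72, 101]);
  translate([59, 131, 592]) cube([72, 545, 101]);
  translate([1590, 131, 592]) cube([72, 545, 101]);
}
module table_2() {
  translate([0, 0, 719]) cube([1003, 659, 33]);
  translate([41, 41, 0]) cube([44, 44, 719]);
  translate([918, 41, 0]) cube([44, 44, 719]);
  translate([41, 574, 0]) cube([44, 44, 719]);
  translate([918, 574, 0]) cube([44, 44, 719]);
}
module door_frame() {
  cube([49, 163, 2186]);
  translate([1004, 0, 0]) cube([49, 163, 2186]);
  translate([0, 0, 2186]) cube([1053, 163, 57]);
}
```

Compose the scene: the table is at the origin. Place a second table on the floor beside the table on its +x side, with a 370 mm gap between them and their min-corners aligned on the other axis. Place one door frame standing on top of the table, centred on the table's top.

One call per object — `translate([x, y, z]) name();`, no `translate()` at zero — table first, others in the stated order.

table();
translate([2091, 0, 0]) table_2();
translate([334, 322, 719]) door_frame();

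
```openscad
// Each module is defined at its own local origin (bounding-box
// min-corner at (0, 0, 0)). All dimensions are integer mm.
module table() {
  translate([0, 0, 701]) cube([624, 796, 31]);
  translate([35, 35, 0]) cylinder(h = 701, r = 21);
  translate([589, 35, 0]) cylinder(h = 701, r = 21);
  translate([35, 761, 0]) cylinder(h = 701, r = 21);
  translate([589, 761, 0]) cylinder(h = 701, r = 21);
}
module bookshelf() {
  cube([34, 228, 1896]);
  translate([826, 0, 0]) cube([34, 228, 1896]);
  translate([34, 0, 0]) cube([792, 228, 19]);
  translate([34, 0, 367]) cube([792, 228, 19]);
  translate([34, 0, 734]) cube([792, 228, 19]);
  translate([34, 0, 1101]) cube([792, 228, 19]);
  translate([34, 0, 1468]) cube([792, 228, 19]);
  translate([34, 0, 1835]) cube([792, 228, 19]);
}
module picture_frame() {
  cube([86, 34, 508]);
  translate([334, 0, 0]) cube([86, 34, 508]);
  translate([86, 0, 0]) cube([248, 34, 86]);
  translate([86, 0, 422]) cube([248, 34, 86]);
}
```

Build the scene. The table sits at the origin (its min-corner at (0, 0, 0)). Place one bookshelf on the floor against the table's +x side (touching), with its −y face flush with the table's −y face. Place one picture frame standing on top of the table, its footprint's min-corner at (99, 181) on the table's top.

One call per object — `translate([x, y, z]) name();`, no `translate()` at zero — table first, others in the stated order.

table();
translate([624, 0, 0]) bookshelf();
translate([99, 181, 732]) picture_frame();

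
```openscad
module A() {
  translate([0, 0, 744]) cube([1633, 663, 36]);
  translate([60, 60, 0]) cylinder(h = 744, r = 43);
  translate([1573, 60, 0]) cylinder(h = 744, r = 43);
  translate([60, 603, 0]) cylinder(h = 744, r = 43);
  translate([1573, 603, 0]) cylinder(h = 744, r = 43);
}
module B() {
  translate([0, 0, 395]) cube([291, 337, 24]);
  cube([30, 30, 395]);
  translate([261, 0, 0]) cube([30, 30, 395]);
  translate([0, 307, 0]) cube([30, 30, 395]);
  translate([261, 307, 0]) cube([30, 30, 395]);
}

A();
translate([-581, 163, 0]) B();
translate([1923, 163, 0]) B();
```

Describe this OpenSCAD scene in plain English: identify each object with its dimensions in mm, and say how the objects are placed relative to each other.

A is a rectangular dining table. The top is 1633×663×36 mm with its upper surface at z = 780 mm. It stands on four round legs of 86 mm diameter, each leg's bounding box inset 17 mm from the nearest pair of top edges, running from the floor to the underside of the top.

B is a four-legged stool. The seat is a 291×337×24 mm slab whose top surface is at z = 419 mm; four square legs, each 30×30 mm in cross-section, run from the floor (z = 0) to the underside of the seat, each flush with a corner of the seat.

Two stools sit around the table at the −x, +x sides.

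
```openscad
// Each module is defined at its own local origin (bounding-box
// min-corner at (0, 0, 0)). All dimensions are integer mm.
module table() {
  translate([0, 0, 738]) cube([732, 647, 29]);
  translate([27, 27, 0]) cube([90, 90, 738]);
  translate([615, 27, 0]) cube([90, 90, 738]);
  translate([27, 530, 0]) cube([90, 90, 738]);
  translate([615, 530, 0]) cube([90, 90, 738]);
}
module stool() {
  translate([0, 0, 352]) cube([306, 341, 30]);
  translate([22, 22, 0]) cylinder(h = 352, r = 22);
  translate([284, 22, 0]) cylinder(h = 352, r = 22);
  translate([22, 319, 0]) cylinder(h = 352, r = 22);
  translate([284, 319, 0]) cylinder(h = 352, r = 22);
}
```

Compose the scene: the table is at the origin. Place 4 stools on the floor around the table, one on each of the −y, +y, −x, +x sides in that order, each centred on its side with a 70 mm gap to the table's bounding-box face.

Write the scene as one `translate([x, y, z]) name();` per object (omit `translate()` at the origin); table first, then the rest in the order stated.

table();
translate([213, -411, 0]) stool();
translate([213, 717, 0]) stool();
translate([-376, 153, 0]) stool();
translate([802, 153, 0]) stool();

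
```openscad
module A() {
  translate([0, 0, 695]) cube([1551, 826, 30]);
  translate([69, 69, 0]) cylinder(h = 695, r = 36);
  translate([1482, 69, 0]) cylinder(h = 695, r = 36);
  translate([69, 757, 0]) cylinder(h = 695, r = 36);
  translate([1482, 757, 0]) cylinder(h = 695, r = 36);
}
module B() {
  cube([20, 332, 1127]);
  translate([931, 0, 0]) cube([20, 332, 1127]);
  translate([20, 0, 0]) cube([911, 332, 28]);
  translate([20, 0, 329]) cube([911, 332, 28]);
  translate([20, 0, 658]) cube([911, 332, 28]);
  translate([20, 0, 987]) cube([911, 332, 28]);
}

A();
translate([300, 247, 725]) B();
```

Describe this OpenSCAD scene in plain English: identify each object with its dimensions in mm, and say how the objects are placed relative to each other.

A is a table: top 1551 mm (x) × 826 mm (y), 30 mm thick, upper face at z = 725 mm, on four round legs of 72 mm diameter, each leg's bounding box inset 33 mm from the nearest pair of top edges, running from z = 0 to the bottom of the top.

B is a bookshelf 951 mm wide overall, 332 mm deep and 1127 mm tall. The two sides are 20 mm thick vertical panels. 4 horizontal shelves of 28 mm thickness span between the inner faces of the sides; the lowest shelf sits on the floor and shelves are stacked with a clear vertical gap of 301 mm between each pair.

The bookshelf is on top of the table, centred.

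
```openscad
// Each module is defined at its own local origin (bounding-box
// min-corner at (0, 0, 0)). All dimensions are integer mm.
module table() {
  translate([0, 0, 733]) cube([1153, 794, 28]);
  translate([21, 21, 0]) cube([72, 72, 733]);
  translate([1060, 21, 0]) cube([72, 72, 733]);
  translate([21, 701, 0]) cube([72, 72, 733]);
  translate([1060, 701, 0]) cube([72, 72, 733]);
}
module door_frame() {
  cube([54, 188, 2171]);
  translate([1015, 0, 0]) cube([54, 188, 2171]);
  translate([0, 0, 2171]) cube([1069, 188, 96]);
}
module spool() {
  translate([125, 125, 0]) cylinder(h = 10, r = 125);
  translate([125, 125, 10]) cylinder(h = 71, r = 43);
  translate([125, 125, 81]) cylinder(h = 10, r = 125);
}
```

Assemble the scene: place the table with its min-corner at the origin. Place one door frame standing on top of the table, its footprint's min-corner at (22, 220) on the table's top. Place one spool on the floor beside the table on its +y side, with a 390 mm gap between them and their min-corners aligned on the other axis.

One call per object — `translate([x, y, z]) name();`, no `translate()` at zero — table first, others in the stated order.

table();
translate([22, 220, 761]) door_frame();
translate([0, 1184, 0]) spool();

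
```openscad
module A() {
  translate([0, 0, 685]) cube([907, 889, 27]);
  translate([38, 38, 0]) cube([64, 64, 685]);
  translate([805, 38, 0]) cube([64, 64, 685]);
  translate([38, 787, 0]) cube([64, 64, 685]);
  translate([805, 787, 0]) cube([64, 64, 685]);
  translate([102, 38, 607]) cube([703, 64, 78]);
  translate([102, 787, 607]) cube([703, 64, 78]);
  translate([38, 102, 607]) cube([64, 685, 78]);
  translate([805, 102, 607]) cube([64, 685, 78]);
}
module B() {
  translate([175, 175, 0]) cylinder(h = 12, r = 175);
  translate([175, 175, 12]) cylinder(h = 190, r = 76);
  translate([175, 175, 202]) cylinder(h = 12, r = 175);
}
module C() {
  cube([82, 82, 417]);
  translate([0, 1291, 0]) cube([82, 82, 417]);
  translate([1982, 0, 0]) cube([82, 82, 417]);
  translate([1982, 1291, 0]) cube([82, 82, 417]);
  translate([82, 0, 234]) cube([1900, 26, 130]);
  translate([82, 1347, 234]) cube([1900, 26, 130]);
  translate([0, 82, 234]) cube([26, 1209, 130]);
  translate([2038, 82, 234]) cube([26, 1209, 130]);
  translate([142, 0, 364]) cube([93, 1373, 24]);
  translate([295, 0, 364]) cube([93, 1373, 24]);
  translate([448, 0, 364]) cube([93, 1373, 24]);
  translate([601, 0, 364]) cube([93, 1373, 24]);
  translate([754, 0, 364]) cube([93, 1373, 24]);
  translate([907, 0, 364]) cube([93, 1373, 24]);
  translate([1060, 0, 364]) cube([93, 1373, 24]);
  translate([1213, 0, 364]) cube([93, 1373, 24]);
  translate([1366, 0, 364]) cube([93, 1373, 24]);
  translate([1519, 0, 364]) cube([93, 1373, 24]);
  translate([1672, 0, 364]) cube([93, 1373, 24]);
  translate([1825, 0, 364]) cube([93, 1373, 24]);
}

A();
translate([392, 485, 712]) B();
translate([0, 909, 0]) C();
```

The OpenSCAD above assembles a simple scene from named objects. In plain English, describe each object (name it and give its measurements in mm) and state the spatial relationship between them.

A is a table: top 907 mm (x) × 889 mm (y), 27 mm thick, upper face at z = 712 mm, on four 64×64 mm square legs, each inset 38 mm from the nearest pair of top edges, running from z = 0 to the bottom of the top. Four apron rails, 64 mm thick and 78 mm tall, run between adjacent legs with their top edges flush with the underside of the top and their outer faces flush with the legs' outer faces.

B is a spool: two coaxial disc flanges of radius 175 mm and thickness 12 mm, joined by a core cylinder of radius 76 mm and height 190 mm. The lower flange rests on z = 0 and the three cylinders share a vertical axis.

C is a bed frame 2064 mm long (x) by 1373 mm wide (y). Four 82×82 mm corner posts, 417 mm tall, at the corners of the footprint. Four rails of 26 mm thickness and 130 mm height run between adjacent posts with their undersides at z = 234 mm, their outer faces flush with the outside of the frame (the two x-running rails run between the posts' inner faces; the two y-running rails run between the posts' inner faces). 12 slats, each 93 mm wide (x) and 24 mm thick, lie across the top of the two x-running rails, running the full 1373 mm width of the frame in y; the slats are evenly spaced along x between the inner faces of the end posts with equal gaps (rounded down to the nearest mm) at the −x end and between each pair — any rounding remainder accumulates at the +x end.

The spool is on top of the table. The bed frame is on the floor beside the table on its +y side.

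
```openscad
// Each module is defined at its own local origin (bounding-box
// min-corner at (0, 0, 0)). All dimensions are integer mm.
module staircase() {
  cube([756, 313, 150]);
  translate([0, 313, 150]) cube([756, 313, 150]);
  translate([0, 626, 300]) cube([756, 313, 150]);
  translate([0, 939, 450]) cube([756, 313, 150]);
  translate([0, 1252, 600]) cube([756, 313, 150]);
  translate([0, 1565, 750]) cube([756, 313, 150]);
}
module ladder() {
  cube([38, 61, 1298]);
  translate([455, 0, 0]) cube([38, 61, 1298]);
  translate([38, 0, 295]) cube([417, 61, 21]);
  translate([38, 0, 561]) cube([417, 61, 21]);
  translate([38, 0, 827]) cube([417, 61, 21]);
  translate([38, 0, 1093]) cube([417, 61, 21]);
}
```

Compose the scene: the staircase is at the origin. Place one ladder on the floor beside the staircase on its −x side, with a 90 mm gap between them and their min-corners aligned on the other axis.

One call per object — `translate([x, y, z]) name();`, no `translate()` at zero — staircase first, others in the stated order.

staircase();
translate([-583, 0, 0]) ladder();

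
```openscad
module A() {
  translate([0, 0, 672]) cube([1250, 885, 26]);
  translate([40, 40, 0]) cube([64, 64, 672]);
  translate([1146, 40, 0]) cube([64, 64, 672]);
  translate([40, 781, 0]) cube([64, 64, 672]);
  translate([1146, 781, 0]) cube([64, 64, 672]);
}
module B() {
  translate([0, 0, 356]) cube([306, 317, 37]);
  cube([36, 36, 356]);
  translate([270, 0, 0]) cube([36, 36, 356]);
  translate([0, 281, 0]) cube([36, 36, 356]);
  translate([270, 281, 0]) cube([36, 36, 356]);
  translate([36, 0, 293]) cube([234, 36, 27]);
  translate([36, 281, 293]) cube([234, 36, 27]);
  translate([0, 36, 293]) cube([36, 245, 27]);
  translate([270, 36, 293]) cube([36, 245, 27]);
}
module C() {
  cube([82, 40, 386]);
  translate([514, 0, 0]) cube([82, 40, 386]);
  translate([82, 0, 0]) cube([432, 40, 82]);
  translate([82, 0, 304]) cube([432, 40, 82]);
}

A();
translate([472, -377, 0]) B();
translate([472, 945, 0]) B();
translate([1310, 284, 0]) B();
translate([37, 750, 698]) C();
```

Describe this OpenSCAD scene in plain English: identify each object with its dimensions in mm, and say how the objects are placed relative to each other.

A is a rectangular dining table. The top is 1250×885×26 mm with its upper surface at z = 698 mm. It stands on four 64×64 mm square legs, each inset 40 mm from the nearest pair of top edges, running from the floor to the underside of the top.

B is a four-legged stool. The seat is a 306×317×37 mm slab whose top surface is at z = 393 mm; four square legs, each 36×36 mm in cross-section, run from the floor (z = 0) to the underside of the seat, each flush with a corner of the seat. Four stretchers, 36 mm wide and 27 mm tall, connect adjacent legs with their undersides at z = 293 mm, each running between the inner faces of the legs it joins and aligned with the legs' outer faces on the other axis.

C is a rectangular picture frame lying in the x–z plane (depth along y). The opening is 432 mm wide (x) by 222 mm tall (z), surrounded by a border 82 mm wide on all four sides. The frame is 40 mm deep and is made of two full-height vertical stiles with two horizontal rails fitted between them.

Three stools sit around the table at the −y, +y, +x sides. The picture frame is on top of the table.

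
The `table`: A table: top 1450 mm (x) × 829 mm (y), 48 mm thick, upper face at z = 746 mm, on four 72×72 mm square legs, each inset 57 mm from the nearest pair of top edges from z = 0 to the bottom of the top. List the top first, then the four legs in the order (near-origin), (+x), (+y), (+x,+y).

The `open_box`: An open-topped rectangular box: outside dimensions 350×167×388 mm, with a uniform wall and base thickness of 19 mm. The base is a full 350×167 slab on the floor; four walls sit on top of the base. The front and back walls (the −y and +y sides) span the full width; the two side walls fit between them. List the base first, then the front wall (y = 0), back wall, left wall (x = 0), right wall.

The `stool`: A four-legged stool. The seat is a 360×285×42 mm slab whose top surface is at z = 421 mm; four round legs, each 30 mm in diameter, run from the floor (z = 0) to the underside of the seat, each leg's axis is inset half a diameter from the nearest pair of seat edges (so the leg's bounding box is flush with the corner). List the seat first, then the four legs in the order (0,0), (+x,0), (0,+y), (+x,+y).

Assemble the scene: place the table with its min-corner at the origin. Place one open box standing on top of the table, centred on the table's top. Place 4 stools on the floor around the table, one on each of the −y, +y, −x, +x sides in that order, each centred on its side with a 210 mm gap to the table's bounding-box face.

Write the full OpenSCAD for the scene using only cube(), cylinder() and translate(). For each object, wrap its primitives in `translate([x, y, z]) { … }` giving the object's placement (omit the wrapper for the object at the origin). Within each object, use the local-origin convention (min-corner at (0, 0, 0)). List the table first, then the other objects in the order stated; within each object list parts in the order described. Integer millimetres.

translate([0, 0, 698]) cube([1450, 829, 48]);
translate([57, 57, 0]) cube([72, 72, 698]);
translate([1321, 57, 0]) cube([72, 72, 698]);
translate([57, 700, 0]) cube([72, 72, 698]);
translate([1321, 700, 0]) cube([72, 72, 698]);
translate([550, 331, 746]) {
  cube([350, 167, 19]);
  translate([0, 0, 19]) cube([350, 19, 369]);
  translate([0, 148, 19]) cube([350, 19, 369]);
  translate([0, 19, 19]) cube([19, 129, 369]);
  translate([331, 19, 19]) cube([19, 129, 369]);
}
translate([545, -495, 0]) {
  translate([0, 0, 379]) cube([360, 285, 42]);
  translate([15, 15, 0]) cylinder(h = 379, r = 15);
  translate([345, 15, 0]) cylinder(h = 379, r = 15);
  translate([15, 270, 0]) cylinder(h = 379, r = 15);
  translate([345, 270, 0]) cylinder(h = 379, r = 15);
}
translate([545, 1039, 0]) {
  translate([0, 0, 379]) cube([360, 285, 42]);
  translate([15, 15, 0]) cylinder(h = 379, r = 15);
  translate([345, 15, 0]) cylinder(h = 379, r = 15);
  translate([15, 270, 0]) cylinder(h = 379, r = 15);
  translate([345, 270, 0]) cylinder(h = 379, r = 15);
}
translate([-570, 272, 0]) {
  translate([0, 0, 379]) cube([360, 285, 42]);
  translate([15, 15, 0]) cylinder(h = 379, r = 15);
  translate([345, 15, 0]) cylinder(h = 379, r = 15);
  translate([15, 270, 0]) cylinder(h = 379, r = 15);
  translate([345, 270, 0]) cylinder(h = 379, r = 15);
}
translate([1660, 272, 0]) {
  translate([0, 0, 379]) cube([360, 285, 42]);
  translate([15, 15, 0]) cylinder(h = 379, r = 15);
  translate([345, 15, 0]) cylinder(h = 379, r = 15);
  translate([15, 270, 0]) cylinder(h = 379, r = 15);
  translate([345, 270, 0]) cylinder(h = 379, r = 15);
}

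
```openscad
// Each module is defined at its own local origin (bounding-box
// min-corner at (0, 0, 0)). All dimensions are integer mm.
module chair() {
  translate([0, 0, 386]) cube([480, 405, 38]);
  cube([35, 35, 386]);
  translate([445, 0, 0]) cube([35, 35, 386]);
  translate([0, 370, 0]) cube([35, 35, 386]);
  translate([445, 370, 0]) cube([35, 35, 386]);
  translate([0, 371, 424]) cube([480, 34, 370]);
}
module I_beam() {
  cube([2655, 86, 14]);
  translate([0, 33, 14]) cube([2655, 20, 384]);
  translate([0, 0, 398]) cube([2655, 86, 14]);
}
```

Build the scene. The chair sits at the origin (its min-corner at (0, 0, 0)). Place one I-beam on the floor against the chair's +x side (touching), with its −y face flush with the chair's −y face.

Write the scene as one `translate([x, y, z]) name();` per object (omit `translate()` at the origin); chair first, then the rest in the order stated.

chair();
translate([480, 0, 0]) I_beam();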